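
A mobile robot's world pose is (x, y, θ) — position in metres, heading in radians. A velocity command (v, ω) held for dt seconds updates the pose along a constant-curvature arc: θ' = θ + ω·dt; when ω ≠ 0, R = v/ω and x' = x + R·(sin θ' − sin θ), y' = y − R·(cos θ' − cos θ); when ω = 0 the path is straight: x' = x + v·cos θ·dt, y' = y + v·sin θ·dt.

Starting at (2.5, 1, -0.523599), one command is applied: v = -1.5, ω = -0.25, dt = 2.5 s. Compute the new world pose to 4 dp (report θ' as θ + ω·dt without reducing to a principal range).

θ' = -0.5236 + -0.25·2.5 = -1.1486
R = v/ω = -1.5/-0.25 = 6.0000
x' = 2.5 + 6.0000·(sin -1.1486 − sin -0.5236) = 0.0269
y' = 1 − 6.0000·(cos -1.1486 − cos -0.5236) = 3.7376

(0.0269, 3.7376, -1.1486)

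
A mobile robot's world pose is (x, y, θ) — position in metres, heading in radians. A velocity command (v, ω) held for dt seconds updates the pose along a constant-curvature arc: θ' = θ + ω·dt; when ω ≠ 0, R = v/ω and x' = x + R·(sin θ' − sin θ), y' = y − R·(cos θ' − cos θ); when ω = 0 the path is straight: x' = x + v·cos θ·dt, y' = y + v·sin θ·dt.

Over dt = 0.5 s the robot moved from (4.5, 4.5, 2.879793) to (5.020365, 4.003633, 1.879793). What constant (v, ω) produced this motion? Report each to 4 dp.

v = -1.5000, ω = -2.0000

Δθ = 1.879793 − 2.879793 = -1.000000
ω = Δθ/dt = -1.000000/0.5 = -2.0000
R = Δx/(sin θ' − sin θ) = 0.7500
v = R·ω = 0.7500·-2.0000 = -1.5000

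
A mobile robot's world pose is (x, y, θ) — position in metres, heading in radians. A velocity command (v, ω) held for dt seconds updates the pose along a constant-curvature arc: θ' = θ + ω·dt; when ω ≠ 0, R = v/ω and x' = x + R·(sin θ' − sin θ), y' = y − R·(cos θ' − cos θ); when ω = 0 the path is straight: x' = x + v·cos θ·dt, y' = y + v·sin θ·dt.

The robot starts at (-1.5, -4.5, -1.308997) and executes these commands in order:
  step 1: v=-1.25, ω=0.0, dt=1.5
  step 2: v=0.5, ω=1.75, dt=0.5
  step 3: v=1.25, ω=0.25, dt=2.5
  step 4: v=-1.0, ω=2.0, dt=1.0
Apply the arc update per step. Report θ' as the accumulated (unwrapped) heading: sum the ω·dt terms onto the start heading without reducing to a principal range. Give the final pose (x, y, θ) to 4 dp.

(0.9103, -4.0283, 2.1910)

step 1: θ'=-1.3090 (straight) → pose (-1.9853, -2.6889, -1.3090)
step 2: θ'=-0.4340 (R=0.2857) → pose (-1.8294, -2.8742, -0.4340)
step 3: θ'=0.1910 (R=5.0000) → pose (1.2223, -3.2468, 0.1910)
step 4: θ'=2.1910 (R=-0.5000) → pose (0.9103, -4.0283, 2.1910)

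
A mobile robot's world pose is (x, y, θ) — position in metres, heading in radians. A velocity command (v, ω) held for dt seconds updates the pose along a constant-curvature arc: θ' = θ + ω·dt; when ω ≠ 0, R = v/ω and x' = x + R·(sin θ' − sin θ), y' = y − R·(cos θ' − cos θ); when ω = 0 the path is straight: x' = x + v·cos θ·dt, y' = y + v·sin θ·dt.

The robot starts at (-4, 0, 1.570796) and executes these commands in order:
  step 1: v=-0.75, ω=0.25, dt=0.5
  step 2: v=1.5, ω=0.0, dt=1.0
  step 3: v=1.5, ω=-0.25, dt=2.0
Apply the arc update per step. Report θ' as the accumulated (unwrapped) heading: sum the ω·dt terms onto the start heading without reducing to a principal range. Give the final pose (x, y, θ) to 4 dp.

step 1: θ'=1.6958 (R=-3.0000) → pose (-3.9766, -0.3740, 1.6958)
step 2: θ'=1.6958 (straight) → pose (-4.1636, 1.1143, 1.6958)
step 3: θ'=1.1958 (R=-6.0000) → pose (-3.7935, 4.0600, 1.1958)

(-3.7935, 4.0600, 1.1958)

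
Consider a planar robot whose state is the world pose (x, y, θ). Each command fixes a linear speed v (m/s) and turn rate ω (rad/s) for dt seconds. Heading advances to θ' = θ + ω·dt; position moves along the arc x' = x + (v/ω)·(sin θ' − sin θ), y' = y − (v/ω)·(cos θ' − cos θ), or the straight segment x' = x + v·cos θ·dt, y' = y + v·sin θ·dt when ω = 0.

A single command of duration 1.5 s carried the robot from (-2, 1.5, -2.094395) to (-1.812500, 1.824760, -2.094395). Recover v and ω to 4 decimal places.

v = -0.2500, ω = 0.0000

Δθ = -2.094395 − -2.094395 = 0.000000
ω = Δθ/dt = 0.000000/1.5 = 0.0000
ω = 0 → v = (Δx·cos θ + Δy·sin θ)/dt = -0.2500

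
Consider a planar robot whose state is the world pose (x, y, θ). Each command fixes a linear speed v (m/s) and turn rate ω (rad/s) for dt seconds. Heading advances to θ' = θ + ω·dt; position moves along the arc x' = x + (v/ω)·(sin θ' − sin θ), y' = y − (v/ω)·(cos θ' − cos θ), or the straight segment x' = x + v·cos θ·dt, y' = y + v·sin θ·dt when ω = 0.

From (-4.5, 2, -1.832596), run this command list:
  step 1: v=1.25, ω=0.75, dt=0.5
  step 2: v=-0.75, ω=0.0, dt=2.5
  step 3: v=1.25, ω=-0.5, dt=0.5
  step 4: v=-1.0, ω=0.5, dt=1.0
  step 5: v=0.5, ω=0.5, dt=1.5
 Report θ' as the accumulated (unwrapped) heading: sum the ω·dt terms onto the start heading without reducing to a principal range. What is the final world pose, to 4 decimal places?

(-4.3841, 3.0615, -0.4576)

step 1: θ'=-1.4576 (R=1.6667) → pose (-4.5461, 1.3804, -1.4576)
step 2: θ'=-1.4576 (straight) → pose (-4.7579, 3.2434, -1.4576)
step 3: θ'=-1.7076 (R=-2.5000) → pose (-4.7653, 2.6200, -1.7076)
step 4: θ'=-1.2076 (R=-2.0000) → pose (-4.8771, 3.6033, -1.2076)
step 5: θ'=-0.4576 (R=1.0000) → pose (-4.3841, 3.0615, -0.4576)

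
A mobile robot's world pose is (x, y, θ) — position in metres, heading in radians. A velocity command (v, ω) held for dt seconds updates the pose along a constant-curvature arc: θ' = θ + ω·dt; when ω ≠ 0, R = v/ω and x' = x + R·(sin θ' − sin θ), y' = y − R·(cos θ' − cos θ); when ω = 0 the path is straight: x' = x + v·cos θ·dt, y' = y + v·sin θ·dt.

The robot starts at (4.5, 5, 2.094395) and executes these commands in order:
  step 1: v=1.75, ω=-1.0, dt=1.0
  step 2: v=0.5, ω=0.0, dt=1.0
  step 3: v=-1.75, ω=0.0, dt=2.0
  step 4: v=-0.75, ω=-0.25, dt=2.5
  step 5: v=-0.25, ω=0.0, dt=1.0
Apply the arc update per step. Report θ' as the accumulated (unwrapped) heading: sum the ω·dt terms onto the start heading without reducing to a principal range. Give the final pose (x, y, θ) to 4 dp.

(1.5528, 2.5987, 0.4694)

step 1: θ'=1.0944 (R=-1.7500) → pose (4.4604, 6.6775, 1.0944)
step 2: θ'=1.0944 (straight) → pose (4.6897, 7.1218, 1.0944)
step 3: θ'=1.0944 (straight) → pose (3.0847, 4.0116, 1.0944)
step 4: θ'=0.4694 (R=3.0000) → pose (1.7757, 2.7118, 0.4694)
step 5: θ'=0.4694 (straight) → pose (1.5528, 2.5987, 0.4694)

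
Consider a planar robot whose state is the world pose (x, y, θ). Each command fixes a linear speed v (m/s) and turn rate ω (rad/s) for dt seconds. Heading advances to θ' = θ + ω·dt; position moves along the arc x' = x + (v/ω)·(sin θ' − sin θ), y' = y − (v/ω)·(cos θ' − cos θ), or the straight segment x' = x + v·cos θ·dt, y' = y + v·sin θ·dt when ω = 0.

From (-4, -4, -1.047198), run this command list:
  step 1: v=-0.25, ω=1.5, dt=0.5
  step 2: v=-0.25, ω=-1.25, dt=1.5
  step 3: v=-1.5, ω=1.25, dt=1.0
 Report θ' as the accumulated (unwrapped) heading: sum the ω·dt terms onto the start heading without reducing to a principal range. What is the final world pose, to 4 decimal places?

(-4.2350, -2.2157, -0.9222)

step 1: θ'=-0.2972 (R=-0.1667) → pose (-4.0955, -3.9240, -0.2972)
step 2: θ'=-2.1722 (R=0.2000) → pose (-4.2019, -3.6196, -2.1722)
step 3: θ'=-0.9222 (R=-1.2000) → pose (-4.2350, -2.2157, -0.9222)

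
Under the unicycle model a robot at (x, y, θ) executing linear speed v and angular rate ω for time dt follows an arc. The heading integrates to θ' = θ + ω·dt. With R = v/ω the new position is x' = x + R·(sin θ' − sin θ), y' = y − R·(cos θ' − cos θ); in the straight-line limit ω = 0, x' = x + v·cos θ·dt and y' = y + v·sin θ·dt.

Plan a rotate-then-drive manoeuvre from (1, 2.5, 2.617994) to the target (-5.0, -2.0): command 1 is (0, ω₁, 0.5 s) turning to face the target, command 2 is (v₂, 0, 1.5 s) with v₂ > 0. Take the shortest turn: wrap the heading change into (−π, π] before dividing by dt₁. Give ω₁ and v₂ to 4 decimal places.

heading to target = atan2(-2−2.5, -5−1) = -2.4981
Δθ = wrap(-2.4981 − 2.6180) = 1.1671; ω₁ = Δθ/dt₁ = 2.3342
distance = √((-5−1)² + (-2−2.5)²) = 7.5000; v₂ = distance/dt₂ = 5.0000

ω₁ = 2.3342, v₂ = 5.0000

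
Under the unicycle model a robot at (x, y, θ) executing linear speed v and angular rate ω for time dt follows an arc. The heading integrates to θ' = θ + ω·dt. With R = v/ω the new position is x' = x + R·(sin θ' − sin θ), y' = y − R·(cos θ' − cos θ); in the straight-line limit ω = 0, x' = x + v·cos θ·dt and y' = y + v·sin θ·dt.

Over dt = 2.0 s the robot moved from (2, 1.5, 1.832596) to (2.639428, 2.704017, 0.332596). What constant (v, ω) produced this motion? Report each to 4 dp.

Δθ = 0.332596 − 1.832596 = -1.500000
ω = Δθ/dt = -1.500000/2.0 = -0.7500
R = −Δy/(cos θ' − cos θ) = -1.0000
v = R·ω = -1.0000·-0.7500 = 0.7500

v = 0.7500, ω = -0.7500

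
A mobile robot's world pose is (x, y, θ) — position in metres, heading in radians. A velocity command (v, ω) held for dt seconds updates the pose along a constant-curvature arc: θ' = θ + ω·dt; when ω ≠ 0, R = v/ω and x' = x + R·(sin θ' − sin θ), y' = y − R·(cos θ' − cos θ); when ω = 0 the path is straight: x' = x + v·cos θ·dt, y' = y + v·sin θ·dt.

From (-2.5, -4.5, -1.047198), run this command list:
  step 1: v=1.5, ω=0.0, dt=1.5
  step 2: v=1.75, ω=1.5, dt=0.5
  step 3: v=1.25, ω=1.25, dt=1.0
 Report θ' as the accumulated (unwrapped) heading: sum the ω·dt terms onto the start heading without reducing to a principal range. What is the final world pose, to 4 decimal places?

(0.4016, -6.6040, 0.9528)

step 1: θ'=-1.0472 (straight) → pose (-1.3750, -6.4486, -1.0472)
step 2: θ'=-0.2972 (R=1.1667) → pose (-0.7063, -6.9807, -0.2972)
step 3: θ'=0.9528 (R=1.0000) → pose (0.4016, -6.6040, 0.9528)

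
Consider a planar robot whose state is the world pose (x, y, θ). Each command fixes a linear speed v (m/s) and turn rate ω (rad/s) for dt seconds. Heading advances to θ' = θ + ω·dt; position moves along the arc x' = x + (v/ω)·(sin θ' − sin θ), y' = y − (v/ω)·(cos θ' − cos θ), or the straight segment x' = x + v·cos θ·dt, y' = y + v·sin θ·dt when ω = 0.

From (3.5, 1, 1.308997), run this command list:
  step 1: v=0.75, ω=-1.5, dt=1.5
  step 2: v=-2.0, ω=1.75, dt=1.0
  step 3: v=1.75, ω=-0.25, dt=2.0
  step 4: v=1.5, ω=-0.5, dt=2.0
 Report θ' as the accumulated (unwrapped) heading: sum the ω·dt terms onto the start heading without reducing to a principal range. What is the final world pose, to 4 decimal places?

(8.3972, 2.5716, -0.6910)

step 1: θ'=-0.9410 (R=-0.5000) → pose (4.3870, 1.1651, -0.9410)
step 2: θ'=0.8090 (R=-1.1429) → pose (2.6365, 1.2808, 0.8090)
step 3: θ'=0.3090 (R=-7.0000) → pose (5.5729, 3.1177, 0.3090)
step 4: θ'=-0.6910 (R=-3.0000) → pose (8.3972, 2.5716, -0.6910)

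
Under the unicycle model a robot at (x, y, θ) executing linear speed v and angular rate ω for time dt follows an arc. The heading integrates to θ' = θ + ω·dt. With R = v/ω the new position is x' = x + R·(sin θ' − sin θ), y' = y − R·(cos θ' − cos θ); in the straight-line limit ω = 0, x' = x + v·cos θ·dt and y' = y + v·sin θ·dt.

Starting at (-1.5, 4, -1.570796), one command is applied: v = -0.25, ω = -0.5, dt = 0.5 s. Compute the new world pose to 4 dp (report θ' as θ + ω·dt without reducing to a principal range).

θ' = -1.5708 + -0.5·0.5 = -1.8208
R = v/ω = -0.25/-0.5 = 0.5000
x' = -1.5 + 0.5000·(sin -1.8208 − sin -1.5708) = -1.4845
y' = 4 − 0.5000·(cos -1.8208 − cos -1.5708) = 4.1237

(-1.4845, 4.1237, -1.8208)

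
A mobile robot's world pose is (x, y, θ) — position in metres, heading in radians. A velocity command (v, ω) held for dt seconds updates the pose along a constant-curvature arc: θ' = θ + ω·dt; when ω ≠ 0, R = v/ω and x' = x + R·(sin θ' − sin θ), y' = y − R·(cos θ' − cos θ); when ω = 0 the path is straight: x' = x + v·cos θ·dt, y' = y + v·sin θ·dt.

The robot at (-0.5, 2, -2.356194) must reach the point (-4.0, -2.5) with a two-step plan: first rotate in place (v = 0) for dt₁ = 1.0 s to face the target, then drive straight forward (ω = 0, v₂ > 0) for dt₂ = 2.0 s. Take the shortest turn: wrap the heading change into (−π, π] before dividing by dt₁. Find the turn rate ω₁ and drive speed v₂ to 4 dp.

heading to target = atan2(-2.5−2, -4−-0.5) = -2.2318
Δθ = wrap(-2.2318 − -2.3562) = 0.1244; ω₁ = Δθ/dt₁ = 0.1244
distance = √((-4−-0.5)² + (-2.5−2)²) = 5.7009; v₂ = distance/dt₂ = 2.8504

ω₁ = 0.1244, v₂ = 2.8504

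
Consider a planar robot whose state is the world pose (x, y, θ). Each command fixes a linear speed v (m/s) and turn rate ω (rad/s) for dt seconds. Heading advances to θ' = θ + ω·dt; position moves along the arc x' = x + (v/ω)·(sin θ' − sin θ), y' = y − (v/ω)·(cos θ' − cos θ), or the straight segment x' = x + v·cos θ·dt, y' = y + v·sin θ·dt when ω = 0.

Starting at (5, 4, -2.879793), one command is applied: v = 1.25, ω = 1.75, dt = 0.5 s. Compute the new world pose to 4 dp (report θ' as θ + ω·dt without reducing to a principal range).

(4.5368, 3.6104, -2.0048)

θ' = -2.8798 + 1.75·0.5 = -2.0048
R = v/ω = 1.25/1.75 = 0.7143
x' = 5 + 0.7143·(sin -2.0048 − sin -2.8798) = 4.5368
y' = 4 − 0.7143·(cos -2.0048 − cos -2.8798) = 3.6104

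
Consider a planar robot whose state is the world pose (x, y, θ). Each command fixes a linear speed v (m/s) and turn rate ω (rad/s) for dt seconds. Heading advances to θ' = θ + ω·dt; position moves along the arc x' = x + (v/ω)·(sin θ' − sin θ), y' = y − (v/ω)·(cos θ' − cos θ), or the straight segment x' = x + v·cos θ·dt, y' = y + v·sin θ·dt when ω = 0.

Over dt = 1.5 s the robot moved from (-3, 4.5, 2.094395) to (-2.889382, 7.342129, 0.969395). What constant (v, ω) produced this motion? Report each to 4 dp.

v = 2.0000, ω = -0.7500

Δθ = 0.969395 − 2.094395 = -1.125000
ω = Δθ/dt = -1.125000/1.5 = -0.7500
R = −Δy/(cos θ' − cos θ) = -2.6667
v = R·ω = -2.6667·-0.7500 = 2.0000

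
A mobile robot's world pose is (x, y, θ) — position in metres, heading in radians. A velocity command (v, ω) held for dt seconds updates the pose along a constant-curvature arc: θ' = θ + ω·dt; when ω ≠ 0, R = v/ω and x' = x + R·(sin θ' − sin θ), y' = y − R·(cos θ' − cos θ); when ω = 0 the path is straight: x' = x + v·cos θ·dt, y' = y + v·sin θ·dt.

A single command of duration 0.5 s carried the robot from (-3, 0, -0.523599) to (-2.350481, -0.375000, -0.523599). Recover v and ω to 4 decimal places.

v = 1.5000, ω = 0.0000

Δθ = -0.523599 − -0.523599 = 0.000000
ω = Δθ/dt = 0.000000/0.5 = 0.0000
ω = 0 → v = (Δx·cos θ + Δy·sin θ)/dt = 1.5000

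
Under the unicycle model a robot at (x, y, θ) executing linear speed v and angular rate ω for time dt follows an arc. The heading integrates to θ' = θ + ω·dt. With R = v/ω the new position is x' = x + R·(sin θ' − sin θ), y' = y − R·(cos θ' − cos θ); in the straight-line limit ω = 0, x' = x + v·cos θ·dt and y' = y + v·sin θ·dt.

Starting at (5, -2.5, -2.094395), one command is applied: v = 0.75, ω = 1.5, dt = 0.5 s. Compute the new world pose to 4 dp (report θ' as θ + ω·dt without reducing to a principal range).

(4.9458, -2.8622, -1.3444)

θ' = -2.0944 + 1.5·0.5 = -1.3444
R = v/ω = 0.75/1.5 = 0.5000
x' = 5 + 0.5000·(sin -1.3444 − sin -2.0944) = 4.9458
y' = -2.5 − 0.5000·(cos -1.3444 − cos -2.0944) = -2.8622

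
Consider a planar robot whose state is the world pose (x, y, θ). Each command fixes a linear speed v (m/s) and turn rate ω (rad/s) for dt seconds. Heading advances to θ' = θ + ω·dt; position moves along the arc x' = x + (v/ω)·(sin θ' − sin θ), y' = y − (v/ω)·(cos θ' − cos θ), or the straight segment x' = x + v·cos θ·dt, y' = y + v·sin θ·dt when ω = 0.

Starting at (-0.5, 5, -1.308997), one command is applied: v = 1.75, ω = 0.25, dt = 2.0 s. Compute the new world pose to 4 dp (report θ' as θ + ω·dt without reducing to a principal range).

(1.1963, 1.9802, -0.8090)

θ' = -1.3090 + 0.25·2.0 = -0.8090
R = v/ω = 1.75/0.25 = 7.0000
x' = -0.5 + 7.0000·(sin -0.8090 − sin -1.3090) = 1.1963
y' = 5 − 7.0000·(cos -0.8090 − cos -1.3090) = 1.9802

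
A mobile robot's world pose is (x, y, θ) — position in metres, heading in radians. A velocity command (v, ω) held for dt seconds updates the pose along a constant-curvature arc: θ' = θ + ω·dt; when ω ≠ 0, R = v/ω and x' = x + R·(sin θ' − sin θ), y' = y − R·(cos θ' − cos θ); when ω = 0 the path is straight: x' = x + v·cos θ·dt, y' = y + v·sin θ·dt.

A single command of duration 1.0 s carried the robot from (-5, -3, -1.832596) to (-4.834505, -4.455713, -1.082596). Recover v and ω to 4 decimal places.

Δθ = -1.082596 − -1.832596 = 0.750000
ω = Δθ/dt = 0.750000/1.0 = 0.7500
R = −Δy/(cos θ' − cos θ) = 2.0000
v = R·ω = 2.0000·0.7500 = 1.5000

v = 1.5000, ω = 0.7500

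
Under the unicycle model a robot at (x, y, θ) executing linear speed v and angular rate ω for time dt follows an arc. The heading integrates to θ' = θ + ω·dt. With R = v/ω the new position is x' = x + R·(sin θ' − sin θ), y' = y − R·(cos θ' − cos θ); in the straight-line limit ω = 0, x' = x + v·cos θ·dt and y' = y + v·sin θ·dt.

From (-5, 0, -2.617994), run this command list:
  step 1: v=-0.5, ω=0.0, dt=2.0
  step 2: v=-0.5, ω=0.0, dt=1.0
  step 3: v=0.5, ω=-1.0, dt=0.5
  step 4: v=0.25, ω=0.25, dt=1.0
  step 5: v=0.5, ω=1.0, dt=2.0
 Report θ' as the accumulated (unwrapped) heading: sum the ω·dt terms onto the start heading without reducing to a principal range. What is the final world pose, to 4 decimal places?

step 1: θ'=-2.6180 (straight) → pose (-4.1340, 0.5000, -2.6180)
step 2: θ'=-2.6180 (straight) → pose (-3.7010, 0.7500, -2.6180)
step 3: θ'=-3.1180 (R=-0.5000) → pose (-3.9392, 0.6832, -3.1180)
step 4: θ'=-2.8680 (R=1.0000) → pose (-4.1858, 0.6462, -2.8680)
step 5: θ'=-0.8680 (R=0.5000) → pose (-4.4322, -0.1583, -0.8680)

(-4.4322, -0.1583, -0.8680)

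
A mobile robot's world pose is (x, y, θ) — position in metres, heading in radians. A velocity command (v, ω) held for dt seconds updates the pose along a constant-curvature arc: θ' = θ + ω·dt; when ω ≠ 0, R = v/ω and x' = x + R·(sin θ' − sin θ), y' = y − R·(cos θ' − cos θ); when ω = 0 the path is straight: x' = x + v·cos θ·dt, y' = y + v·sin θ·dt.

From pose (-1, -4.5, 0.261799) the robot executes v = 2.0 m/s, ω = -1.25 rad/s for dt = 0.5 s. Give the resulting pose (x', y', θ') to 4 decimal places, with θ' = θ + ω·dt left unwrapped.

θ' = 0.2618 + -1.25·0.5 = -0.3632
R = v/ω = 2.0/-1.25 = -1.6000
x' = -1 + -1.6000·(sin -0.3632 − sin 0.2618) = -0.0175
y' = -4.5 − -1.6000·(cos -0.3632 − cos 0.2618) = -4.5499

(-0.0175, -4.5499, -0.3632)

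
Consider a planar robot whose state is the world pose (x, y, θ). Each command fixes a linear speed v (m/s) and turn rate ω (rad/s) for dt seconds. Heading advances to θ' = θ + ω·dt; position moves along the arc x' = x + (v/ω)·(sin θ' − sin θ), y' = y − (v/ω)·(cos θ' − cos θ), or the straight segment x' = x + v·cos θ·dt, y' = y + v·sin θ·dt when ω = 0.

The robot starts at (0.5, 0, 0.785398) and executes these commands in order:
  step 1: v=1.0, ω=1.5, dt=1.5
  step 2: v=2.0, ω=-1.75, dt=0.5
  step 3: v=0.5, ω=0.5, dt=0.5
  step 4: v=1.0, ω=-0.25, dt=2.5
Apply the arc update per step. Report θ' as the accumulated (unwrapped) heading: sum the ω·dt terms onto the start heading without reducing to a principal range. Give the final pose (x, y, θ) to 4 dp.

(-2.1301, 3.9493, 1.7854)

step 1: θ'=3.0354 (R=0.6667) → pose (0.0993, 1.1343, 3.0354)
step 2: θ'=2.1604 (R=-1.1429) → pose (-0.7295, 1.6353, 2.1604)
step 3: θ'=2.4104 (R=1.0000) → pose (-0.8929, 1.8236, 2.4104)
step 4: θ'=1.7854 (R=-4.0000) → pose (-2.1301, 3.9493, 1.7854)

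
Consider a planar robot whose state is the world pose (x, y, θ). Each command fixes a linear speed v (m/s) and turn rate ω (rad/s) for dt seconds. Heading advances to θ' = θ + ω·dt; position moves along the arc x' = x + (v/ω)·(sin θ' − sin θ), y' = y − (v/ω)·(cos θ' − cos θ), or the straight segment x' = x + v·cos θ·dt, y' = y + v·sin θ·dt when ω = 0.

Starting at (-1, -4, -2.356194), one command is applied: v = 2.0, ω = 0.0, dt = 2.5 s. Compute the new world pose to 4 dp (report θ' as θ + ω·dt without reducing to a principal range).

(-4.5355, -7.5355, -2.3562)

θ' = -2.3562 + 0.0·2.5 = -2.3562
ω = 0 → straight: x' = -1 + 2.0·cos(-2.3562)·2.5 = -4.5355
y' = -4 + 2.0·sin(-2.3562)·2.5 = -7.5355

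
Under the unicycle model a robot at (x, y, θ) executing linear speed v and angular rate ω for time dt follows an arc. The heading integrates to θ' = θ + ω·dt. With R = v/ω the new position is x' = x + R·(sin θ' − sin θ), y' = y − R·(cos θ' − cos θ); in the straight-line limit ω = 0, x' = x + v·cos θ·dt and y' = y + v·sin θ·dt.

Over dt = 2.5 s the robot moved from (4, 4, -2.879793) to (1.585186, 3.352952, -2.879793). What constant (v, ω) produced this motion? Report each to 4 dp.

v = 1.0000, ω = 0.0000

Δθ = -2.879793 − -2.879793 = 0.000000
ω = Δθ/dt = 0.000000/2.5 = 0.0000
ω = 0 → v = (Δx·cos θ + Δy·sin θ)/dt = 1.0000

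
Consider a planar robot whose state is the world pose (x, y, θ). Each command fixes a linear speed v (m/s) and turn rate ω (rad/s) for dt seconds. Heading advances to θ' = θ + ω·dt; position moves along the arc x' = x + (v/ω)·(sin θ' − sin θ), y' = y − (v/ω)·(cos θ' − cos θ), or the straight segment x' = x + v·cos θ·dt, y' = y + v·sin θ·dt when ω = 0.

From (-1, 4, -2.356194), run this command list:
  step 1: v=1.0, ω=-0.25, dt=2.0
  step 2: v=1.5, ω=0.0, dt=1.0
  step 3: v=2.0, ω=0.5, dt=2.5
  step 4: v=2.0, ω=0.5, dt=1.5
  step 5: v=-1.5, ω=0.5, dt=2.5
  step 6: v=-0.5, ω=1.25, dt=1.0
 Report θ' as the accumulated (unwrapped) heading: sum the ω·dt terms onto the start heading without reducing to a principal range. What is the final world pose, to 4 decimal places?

step 1: θ'=-2.8562 (R=-4.0000) → pose (-2.7023, 2.9902, -2.8562)
step 2: θ'=-2.8562 (straight) → pose (-4.1416, 2.5679, -2.8562)
step 3: θ'=-1.6062 (R=4.0000) → pose (-7.0129, -1.1287, -1.6062)
step 4: θ'=-0.8562 (R=4.0000) → pose (-6.0368, -3.8915, -0.8562)
step 5: θ'=0.3938 (R=-3.0000) → pose (-9.4540, -3.0871, 0.3938)
step 6: θ'=1.6438 (R=-0.4000) → pose (-9.6995, -3.4857, 1.6438)

(-9.6995, -3.4857, 1.6438)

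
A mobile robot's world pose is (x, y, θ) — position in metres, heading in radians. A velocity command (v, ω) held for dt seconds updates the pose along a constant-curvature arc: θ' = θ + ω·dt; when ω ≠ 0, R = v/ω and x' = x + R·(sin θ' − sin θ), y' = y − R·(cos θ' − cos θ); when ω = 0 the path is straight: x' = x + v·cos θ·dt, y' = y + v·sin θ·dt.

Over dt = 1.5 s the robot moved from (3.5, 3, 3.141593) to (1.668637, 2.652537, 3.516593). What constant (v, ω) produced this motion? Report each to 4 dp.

v = 1.2500, ω = 0.2500

Δθ = 3.516593 − 3.141593 = 0.375000
ω = Δθ/dt = 0.375000/1.5 = 0.2500
R = Δx/(sin θ' − sin θ) = 5.0000
v = R·ω = 5.0000·0.2500 = 1.2500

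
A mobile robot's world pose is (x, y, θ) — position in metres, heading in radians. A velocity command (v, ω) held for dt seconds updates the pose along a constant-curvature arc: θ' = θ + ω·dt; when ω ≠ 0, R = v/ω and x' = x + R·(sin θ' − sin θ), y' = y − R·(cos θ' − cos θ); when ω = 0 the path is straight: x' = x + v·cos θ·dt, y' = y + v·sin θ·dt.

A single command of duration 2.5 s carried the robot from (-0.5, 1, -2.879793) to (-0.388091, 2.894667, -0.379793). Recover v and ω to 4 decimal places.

Δθ = -0.379793 − -2.879793 = 2.500000
ω = Δθ/dt = 2.500000/2.5 = 1.0000
R = −Δy/(cos θ' − cos θ) = -1.0000
v = R·ω = -1.0000·1.0000 = -1.0000

v = -1.0000, ω = 1.0000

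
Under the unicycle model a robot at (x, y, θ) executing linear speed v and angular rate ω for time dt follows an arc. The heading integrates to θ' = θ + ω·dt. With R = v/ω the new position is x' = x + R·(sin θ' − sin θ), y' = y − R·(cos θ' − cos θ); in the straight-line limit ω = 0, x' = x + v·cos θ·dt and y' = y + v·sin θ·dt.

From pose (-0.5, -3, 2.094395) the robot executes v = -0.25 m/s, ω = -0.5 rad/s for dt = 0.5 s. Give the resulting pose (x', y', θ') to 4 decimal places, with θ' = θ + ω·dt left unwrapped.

(-0.4516, -3.1149, 1.8444)

θ' = 2.0944 + -0.5·0.5 = 1.8444
R = v/ω = -0.25/-0.5 = 0.5000
x' = -0.5 + 0.5000·(sin 1.8444 − sin 2.0944) = -0.4516
y' = -3 − 0.5000·(cos 1.8444 − cos 2.0944) = -3.1149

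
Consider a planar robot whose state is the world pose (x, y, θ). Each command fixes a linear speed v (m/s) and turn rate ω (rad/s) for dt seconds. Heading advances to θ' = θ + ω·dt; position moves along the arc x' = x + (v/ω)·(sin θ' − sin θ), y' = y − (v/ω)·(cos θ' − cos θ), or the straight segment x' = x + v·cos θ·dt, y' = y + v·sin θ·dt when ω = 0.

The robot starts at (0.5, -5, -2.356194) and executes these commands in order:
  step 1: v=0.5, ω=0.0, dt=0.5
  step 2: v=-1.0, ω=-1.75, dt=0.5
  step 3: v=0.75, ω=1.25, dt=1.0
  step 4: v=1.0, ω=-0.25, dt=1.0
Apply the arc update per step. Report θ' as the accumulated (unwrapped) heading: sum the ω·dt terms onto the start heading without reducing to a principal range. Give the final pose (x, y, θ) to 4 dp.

step 1: θ'=-2.3562 (straight) → pose (0.3232, -5.1768, -2.3562)
step 2: θ'=-3.2312 (R=0.5714) → pose (0.7784, -5.0117, -3.2312)
step 3: θ'=-1.9812 (R=0.6000) → pose (0.1746, -5.3699, -1.9812)
step 4: θ'=-2.2312 (R=-4.0000) → pose (-0.3343, -6.2277, -2.2312)

(-0.3343, -6.2277, -2.2312)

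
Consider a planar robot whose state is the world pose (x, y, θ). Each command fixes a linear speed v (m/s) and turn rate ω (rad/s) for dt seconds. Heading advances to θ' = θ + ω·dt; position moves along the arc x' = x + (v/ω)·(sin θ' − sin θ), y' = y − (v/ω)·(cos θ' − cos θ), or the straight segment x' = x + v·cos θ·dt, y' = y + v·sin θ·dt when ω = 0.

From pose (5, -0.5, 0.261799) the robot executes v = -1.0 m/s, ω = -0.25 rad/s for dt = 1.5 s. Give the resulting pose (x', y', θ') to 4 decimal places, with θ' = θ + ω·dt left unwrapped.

θ' = 0.2618 + -0.25·1.5 = -0.1132
R = v/ω = -1.0/-0.25 = 4.0000
x' = 5 + 4.0000·(sin -0.1132 − sin 0.2618) = 3.5129
y' = -0.5 − 4.0000·(cos -0.1132 − cos 0.2618) = -0.6107

(3.5129, -0.6107, -0.1132)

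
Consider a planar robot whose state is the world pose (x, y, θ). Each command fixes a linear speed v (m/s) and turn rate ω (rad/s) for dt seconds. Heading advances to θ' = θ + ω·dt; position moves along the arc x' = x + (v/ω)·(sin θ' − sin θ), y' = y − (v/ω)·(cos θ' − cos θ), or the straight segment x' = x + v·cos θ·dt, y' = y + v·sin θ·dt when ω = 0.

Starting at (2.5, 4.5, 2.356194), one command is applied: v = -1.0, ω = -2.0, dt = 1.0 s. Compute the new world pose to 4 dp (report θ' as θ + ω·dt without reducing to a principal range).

(2.3208, 3.6778, 0.3562)

θ' = 2.3562 + -2.0·1.0 = 0.3562
R = v/ω = -1.0/-2.0 = 0.5000
x' = 2.5 + 0.5000·(sin 0.3562 − sin 2.3562) = 2.3208
y' = 4.5 − 0.5000·(cos 0.3562 − cos 2.3562) = 3.6778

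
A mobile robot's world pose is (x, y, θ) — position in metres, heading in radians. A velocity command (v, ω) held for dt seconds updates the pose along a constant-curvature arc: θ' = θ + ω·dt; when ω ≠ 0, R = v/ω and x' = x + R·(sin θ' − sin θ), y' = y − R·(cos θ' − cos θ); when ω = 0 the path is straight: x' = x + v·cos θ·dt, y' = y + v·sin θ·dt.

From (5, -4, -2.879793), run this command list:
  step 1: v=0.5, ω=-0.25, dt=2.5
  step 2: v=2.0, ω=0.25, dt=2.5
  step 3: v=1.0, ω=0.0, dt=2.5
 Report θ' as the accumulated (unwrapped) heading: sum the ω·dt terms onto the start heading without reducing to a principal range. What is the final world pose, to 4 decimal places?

(-3.5557, -4.3354, -2.8798)

step 1: θ'=-3.5048 (R=-2.0000) → pose (3.7718, -3.9377, -3.5048)
step 2: θ'=-2.8798 (R=8.0000) → pose (-1.1409, -3.6884, -2.8798)
step 3: θ'=-2.8798 (straight) → pose (-3.5557, -4.3354, -2.8798)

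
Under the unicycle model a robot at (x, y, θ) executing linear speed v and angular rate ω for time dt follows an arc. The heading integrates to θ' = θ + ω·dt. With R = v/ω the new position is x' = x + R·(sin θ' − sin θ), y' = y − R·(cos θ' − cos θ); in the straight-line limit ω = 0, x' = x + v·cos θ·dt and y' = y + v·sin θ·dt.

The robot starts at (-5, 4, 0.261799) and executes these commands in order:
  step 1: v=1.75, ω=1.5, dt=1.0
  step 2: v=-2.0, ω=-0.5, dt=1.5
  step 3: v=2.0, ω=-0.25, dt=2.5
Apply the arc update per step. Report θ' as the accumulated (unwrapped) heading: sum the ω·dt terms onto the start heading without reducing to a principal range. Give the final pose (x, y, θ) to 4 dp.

(-0.9281, 5.6340, 0.3868)

step 1: θ'=1.7618 (R=1.1667) → pose (-4.1565, 5.3484, 1.7618)
step 2: θ'=1.0118 (R=4.0000) → pose (-4.6926, 2.4677, 1.0118)
step 3: θ'=0.3868 (R=-8.0000) → pose (-0.9281, 5.6340, 0.3868)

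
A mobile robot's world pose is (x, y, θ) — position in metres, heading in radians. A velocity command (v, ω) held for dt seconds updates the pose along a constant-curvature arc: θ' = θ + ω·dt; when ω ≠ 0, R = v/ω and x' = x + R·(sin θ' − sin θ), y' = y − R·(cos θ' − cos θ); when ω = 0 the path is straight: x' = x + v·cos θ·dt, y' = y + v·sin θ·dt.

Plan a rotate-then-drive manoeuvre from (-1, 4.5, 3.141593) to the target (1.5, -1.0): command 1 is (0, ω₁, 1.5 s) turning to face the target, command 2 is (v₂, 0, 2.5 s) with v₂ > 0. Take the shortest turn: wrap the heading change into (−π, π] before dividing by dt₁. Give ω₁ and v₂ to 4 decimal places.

ω₁ = 1.3316, v₂ = 2.4166

heading to target = atan2(-1−4.5, 1.5−-1) = -1.1442
Δθ = wrap(-1.1442 − 3.1416) = 1.9974; ω₁ = Δθ/dt₁ = 1.3316
distance = √((1.5−-1)² + (-1−4.5)²) = 6.0415; v₂ = distance/dt₂ = 2.4166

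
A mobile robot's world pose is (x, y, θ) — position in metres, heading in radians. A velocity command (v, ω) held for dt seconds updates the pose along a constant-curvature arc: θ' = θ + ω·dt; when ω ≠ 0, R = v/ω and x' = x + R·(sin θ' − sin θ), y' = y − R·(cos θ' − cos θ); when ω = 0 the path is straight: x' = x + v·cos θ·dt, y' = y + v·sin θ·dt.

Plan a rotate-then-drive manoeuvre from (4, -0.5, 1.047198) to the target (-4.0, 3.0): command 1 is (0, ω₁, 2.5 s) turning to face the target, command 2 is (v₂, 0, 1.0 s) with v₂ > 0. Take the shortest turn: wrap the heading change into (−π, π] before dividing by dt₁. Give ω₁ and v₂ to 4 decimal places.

heading to target = atan2(3−-0.5, -4−4) = 2.7292
Δθ = wrap(2.7292 − 1.0472) = 1.6820; ω₁ = Δθ/dt₁ = 0.6728
distance = √((-4−4)² + (3−-0.5)²) = 8.7321; v₂ = distance/dt₂ = 8.7321

ω₁ = 0.6728, v₂ = 8.7321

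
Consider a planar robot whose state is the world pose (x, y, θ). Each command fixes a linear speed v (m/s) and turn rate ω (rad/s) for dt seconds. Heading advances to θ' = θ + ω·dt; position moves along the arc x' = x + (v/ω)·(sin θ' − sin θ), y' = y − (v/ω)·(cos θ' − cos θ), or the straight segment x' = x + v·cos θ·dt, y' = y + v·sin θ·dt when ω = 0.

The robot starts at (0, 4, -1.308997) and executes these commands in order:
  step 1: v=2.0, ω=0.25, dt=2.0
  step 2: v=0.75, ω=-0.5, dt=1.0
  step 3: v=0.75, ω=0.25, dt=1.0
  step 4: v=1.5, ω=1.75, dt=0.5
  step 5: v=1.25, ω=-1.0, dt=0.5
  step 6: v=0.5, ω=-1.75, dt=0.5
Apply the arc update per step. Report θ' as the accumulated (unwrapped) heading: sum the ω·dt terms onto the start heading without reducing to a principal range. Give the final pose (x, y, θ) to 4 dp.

step 1: θ'=-0.8090 (R=8.0000) → pose (1.9386, 0.5488, -0.8090)
step 2: θ'=-1.3090 (R=-1.5000) → pose (2.3021, -0.0984, -1.3090)
step 3: θ'=-1.0590 (R=3.0000) → pose (2.5843, -0.7911, -1.0590)
step 4: θ'=-0.1840 (R=0.8571) → pose (3.1748, -1.2140, -0.1840)
step 5: θ'=-0.6840 (R=-1.2500) → pose (3.7360, -1.4741, -0.6840)
step 6: θ'=-1.5590 (R=-0.2857) → pose (3.8411, -1.6922, -1.5590)

(3.8411, -1.6922, -1.5590)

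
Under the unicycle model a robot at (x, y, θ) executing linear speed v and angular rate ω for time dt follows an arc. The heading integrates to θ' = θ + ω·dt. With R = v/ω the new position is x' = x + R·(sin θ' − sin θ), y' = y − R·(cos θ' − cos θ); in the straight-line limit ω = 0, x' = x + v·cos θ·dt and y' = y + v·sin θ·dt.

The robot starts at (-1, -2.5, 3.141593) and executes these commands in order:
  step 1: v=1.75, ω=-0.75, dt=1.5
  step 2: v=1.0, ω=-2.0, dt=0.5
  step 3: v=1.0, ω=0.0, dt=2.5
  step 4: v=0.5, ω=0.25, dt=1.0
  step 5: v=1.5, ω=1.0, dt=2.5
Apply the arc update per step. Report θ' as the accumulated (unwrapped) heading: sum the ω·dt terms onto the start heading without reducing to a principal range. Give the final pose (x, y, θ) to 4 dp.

step 1: θ'=2.0166 (R=-2.3333) → pose (-3.1053, -1.1727, 2.0166)
step 2: θ'=1.0166 (R=-0.5000) → pose (-3.0793, -0.6940, 1.0166)
step 3: θ'=1.0166 (straight) → pose (-1.7637, 1.4318, 1.0166)
step 4: θ'=1.2666 (R=2.0000) → pose (-1.5561, 1.8852, 1.2666)
step 5: θ'=3.7666 (R=1.5000) → pose (-3.8649, 3.5510, 3.7666)

(-3.8649, 3.5510, 3.7666)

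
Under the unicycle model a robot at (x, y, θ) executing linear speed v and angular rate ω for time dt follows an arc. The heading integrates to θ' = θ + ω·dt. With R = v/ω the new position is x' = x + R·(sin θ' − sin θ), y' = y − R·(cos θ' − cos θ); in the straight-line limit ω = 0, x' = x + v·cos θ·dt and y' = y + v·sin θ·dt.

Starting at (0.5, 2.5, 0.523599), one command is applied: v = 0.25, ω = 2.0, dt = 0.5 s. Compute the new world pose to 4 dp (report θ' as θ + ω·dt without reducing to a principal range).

(0.5624, 2.6024, 1.5236)

θ' = 0.5236 + 2.0·0.5 = 1.5236
R = v/ω = 0.25/2.0 = 0.1250
x' = 0.5 + 0.1250·(sin 1.5236 − sin 0.5236) = 0.5624
y' = 2.5 − 0.1250·(cos 1.5236 − cos 0.5236) = 2.6024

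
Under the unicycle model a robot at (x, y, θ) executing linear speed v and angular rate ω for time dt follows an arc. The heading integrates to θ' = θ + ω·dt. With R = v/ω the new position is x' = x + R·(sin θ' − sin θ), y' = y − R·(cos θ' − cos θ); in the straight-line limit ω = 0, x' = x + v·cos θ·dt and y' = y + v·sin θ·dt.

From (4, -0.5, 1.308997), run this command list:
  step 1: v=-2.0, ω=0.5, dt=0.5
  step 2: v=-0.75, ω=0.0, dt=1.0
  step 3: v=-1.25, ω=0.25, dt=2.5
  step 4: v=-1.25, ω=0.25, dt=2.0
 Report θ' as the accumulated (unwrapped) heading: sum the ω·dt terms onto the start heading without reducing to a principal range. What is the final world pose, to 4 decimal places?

step 1: θ'=1.5590 (R=-4.0000) → pose (3.8640, -1.4881, 1.5590)
step 2: θ'=1.5590 (straight) → pose (3.8551, -2.2380, 1.5590)
step 3: θ'=2.1840 (R=-5.0000) → pose (4.7657, -5.1745, 2.1840)
step 4: θ'=2.6840 (R=-5.0000) → pose (6.6458, -6.7826, 2.6840)

(6.6458, -6.7826, 2.6840)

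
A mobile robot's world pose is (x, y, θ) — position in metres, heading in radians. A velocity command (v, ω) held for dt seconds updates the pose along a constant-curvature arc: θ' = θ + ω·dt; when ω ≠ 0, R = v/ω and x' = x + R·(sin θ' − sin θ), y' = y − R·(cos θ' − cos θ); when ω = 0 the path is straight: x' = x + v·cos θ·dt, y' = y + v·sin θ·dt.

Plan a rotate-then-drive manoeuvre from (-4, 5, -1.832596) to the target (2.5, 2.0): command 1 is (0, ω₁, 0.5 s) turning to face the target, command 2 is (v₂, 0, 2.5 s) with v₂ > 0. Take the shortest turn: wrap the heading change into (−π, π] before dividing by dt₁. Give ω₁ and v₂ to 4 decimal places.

ω₁ = 2.8004, v₂ = 2.8636

heading to target = atan2(2−5, 2.5−-4) = -0.4324
Δθ = wrap(-0.4324 − -1.8326) = 1.4002; ω₁ = Δθ/dt₁ = 2.8004
distance = √((2.5−-4)² + (2−5)²) = 7.1589; v₂ = distance/dt₂ = 2.8636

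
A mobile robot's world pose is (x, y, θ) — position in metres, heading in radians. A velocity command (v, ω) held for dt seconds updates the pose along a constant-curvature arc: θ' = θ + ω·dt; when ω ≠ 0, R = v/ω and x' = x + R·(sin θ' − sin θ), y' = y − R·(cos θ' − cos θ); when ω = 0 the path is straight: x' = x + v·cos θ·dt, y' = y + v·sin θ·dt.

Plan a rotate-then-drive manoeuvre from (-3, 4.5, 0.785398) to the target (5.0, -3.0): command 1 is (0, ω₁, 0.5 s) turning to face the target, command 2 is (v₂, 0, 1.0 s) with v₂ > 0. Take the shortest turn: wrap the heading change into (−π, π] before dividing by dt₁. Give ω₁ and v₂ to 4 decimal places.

ω₁ = -3.0771, v₂ = 10.9659

heading to target = atan2(-3−4.5, 5−-3) = -0.7532
Δθ = wrap(-0.7532 − 0.7854) = -1.5385; ω₁ = Δθ/dt₁ = -3.0771
distance = √((5−-3)² + (-3−4.5)²) = 10.9659; v₂ = distance/dt₂ = 10.9659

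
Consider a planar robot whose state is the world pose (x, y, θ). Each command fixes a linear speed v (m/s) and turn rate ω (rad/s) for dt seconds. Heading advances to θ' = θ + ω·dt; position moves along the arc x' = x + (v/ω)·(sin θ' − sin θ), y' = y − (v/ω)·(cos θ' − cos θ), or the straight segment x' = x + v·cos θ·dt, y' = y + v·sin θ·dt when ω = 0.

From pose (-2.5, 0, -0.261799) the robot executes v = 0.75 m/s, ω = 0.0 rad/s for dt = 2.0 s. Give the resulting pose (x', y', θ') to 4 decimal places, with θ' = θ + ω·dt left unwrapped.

θ' = -0.2618 + 0.0·2.0 = -0.2618
ω = 0 → straight: x' = -2.5 + 0.75·cos(-0.2618)·2.0 = -1.0511
y' = 0 + 0.75·sin(-0.2618)·2.0 = -0.3882

(-1.0511, -0.3882, -0.2618)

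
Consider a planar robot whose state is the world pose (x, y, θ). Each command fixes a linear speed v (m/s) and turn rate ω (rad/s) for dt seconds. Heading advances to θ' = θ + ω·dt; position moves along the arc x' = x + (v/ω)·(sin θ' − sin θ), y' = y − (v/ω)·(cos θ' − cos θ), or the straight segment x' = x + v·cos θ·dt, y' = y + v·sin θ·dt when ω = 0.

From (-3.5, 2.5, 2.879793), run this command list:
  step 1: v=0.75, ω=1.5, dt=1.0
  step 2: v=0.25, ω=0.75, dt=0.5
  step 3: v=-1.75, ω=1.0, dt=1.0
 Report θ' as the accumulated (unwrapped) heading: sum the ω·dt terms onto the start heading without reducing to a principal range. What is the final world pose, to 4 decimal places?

step 1: θ'=4.3798 (R=0.5000) → pose (-4.1020, 2.1803, 4.3798)
step 2: θ'=4.7548 (R=0.3333) → pose (-4.1200, 2.0573, 4.7548)
step 3: θ'=5.7548 (R=-1.7500) → pose (-4.9861, 3.4945, 5.7548)

(-4.9861, 3.4945, 5.7548)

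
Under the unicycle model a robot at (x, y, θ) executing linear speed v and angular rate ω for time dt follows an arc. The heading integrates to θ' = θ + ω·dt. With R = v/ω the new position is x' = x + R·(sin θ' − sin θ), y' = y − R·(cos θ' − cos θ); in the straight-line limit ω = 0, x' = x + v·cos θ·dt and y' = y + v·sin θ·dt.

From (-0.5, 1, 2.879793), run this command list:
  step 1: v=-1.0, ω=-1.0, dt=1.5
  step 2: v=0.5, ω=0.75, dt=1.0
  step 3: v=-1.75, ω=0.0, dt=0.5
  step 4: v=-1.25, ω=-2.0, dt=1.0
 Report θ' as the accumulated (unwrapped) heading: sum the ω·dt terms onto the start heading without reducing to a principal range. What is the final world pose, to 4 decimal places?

step 1: θ'=1.3798 (R=1.0000) → pose (0.2230, -0.1558, 1.3798)
step 2: θ'=2.1298 (R=0.6667) → pose (0.1336, 0.3244, 2.1298)
step 3: θ'=2.1298 (straight) → pose (0.5977, -0.4175, 2.1298)
step 4: θ'=0.1298 (R=0.6250) → pose (0.1487, -1.3687, 0.1298)

(0.1487, -1.3687, 0.1298)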